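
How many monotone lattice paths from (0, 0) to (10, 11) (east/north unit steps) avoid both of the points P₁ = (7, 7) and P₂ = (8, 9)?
Number of paths = 148512

Inclusion–exclusion. Total paths: C(21, 10) = 352716. Through P₁: C(14, 7)·C(7, 3) = 120120. Through P₂: C(17, 8)·C(4, 2) = 145860. Since P₁ is strictly southwest of P₂, a monotone path through both must visit P₁ then P₂; paths through both = C(14, 7)·C(3, 1)·C(4, 2) = 61776. Avoid both = 352716 − 120120 − 145860 + 61776 = 148512.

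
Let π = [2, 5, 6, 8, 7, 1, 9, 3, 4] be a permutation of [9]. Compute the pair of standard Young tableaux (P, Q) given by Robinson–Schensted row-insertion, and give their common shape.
P = [1, 3, 4, 7, 9] / [2, 5, 6] / [8];  Q = [1, 2, 3, 4, 7] / [5, 8, 9] / [6];  common shape = (5, 3, 1)

Row-insert the values π_1, π_2, … into P one at a time, bumping the leftmost entry strictly greater than the inserted value down to the next row. The recording tableau Q records, in position (i, j), the step at which that cell was added to P.
  Insert 2 (step 1): P = [2];  Q = [1]
  Insert 5 (step 2): P = [2, 5];  Q = [1, 2]
  Insert 6 (step 3): P = [2, 5, 6];  Q = [1, 2, 3]
  Insert 8 (step 4): P = [2, 5, 6, 8];  Q = [1, 2, 3, 4]
  Insert 7 (step 5): P = [2, 5, 6, 7] / [8];  Q = [1, 2, 3, 4] / [5]
  Insert 1 (step 6): P = [1, 5, 6, 7] / [2] / [8];  Q = [1, 2, 3, 4] / [5] / [6]
  Insert 9 (step 7): P = [1, 5, 6, 7, 9] / [2] / [8];  Q = [1, 2, 3, 4, 7] / [5] / [6]
  Insert 3 (step 8): P = [1, 3, 6, 7, 9] / [2, 5] / [8];  Q = [1, 2, 3, 4, 7] / [5, 8] / [6]
  Insert 4 (step 9): P = [1, 3, 4, 7, 9] / [2, 5, 6] / [8];  Q = [1, 2, 3, 4, 7] / [5, 8, 9] / [6]
Final shape: (5, 3, 1).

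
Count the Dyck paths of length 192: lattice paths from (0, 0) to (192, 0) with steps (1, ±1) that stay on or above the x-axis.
C_96 = 3721443204405954385563870541379246659709506697378694300

These Dyck paths are counted by the Catalan number C_n = (1/(n + 1)) · C(2n, n). For n = 96: C_96 = (1/97) · C(192, 96) = 360979990827377575399695442513786925991822149645733347100/97 = 3721443204405954385563870541379246659709506697378694300.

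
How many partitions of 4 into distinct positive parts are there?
q(4) = 2

List partitions of 4 into distinct parts: 4, 3+1. There are q(4) = 2. (Euler: this equals the number of odd-part partitions of 4.)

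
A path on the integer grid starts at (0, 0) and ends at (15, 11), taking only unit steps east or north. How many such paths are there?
Number of paths = 7726160

A monotone lattice path from (0, 0) to (15, 11) consists of 15 east steps and 11 north steps in some order, so it is determined by which 15 of the 26 steps are east. The count is C(26, 15) = 7726160.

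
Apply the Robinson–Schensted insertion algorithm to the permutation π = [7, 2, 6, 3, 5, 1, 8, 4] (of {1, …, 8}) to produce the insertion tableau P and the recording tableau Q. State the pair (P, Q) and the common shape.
P = [1, 3, 4, 8] / [2, 5] / [6] / [7];  Q = [1, 3, 5, 7] / [2, 8] / [4] / [6];  common shape = (4, 2, 1, 1)

Row-insert the values π_1, π_2, … into P one at a time, bumping the leftmost entry strictly greater than the inserted value down to the next row. The recording tableau Q records, in position (i, j), the step at which that cell was added to P.
  Insert 7 (step 1): P = [7];  Q = [1]
  Insert 2 (step 2): P = [2] / [7];  Q = [1] / [2]
  Insert 6 (step 3): P = [2, 6] / [7];  Q = [1, 3] / [2]
  Insert 3 (step 4): P = [2, 3] / [6] / [7];  Q = [1, 3] / [2] / [4]
  Insert 5 (step 5): P = [2, 3, 5] / [6] / [7];  Q = [1, 3, 5] / [2] / [4]
  Insert 1 (step 6): P = [1, 3, 5] / [2] / [6] / [7];  Q = [1, 3, 5] / [2] / [4] / [6]
  Insert 8 (step 7): P = [1, 3, 5, 8] / [2] / [6] / [7];  Q = [1, 3, 5, 7] / [2] / [4] / [6]
  Insert 4 (step 8): P = [1, 3, 4, 8] / [2, 5] / [6] / [7];  Q = [1, 3, 5, 7] / [2, 8] / [4] / [6]
Final shape: (4, 2, 1, 1).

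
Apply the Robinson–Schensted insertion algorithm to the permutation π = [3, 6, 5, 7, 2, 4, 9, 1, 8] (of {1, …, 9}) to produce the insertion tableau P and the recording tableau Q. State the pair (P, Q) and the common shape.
P = [1, 4, 7, 8] / [2, 5, 9] / [3] / [6];  Q = [1, 2, 4, 7] / [3, 6, 9] / [5] / [8];  common shape = (4, 3, 1, 1)

Row-insert the values π_1, π_2, … into P one at a time, bumping the leftmost entry strictly greater than the inserted value down to the next row. The recording tableau Q records, in position (i, j), the step at which that cell was added to P.
  Insert 3 (step 1): P = [3];  Q = [1]
  Insert 6 (step 2): P = [3, 6];  Q = [1, 2]
  Insert 5 (step 3): P = [3, 5] / [6];  Q = [1, 2] / [3]
  Insert 7 (step 4): P = [3, 5, 7] / [6];  Q = [1, 2, 4] / [3]
  Insert 2 (step 5): P = [2, 5, 7] / [3] / [6];  Q = [1, 2, 4] / [3] / [5]
  Insert 4 (step 6): P = [2, 4, 7] / [3, 5] / [6];  Q = [1, 2, 4] / [3, 6] / [5]
  Insert 9 (step 7): P = [2, 4, 7, 9] / [3, 5] / [6];  Q = [1, 2, 4, 7] / [3, 6] / [5]
  Insert 1 (step 8): P = [1, 4, 7, 9] / [2, 5] / [3] / [6];  Q = [1, 2, 4, 7] / [3, 6] / [5] / [8]
  Insert 8 (step 9): P = [1, 4, 7, 8] / [2, 5, 9] / [3] / [6];  Q = [1, 2, 4, 7] / [3, 6, 9] / [5] / [8]
Final shape: (4, 3, 1, 1).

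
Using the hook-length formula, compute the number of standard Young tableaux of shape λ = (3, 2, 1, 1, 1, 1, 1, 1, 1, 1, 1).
# SYT of shape (3, 2, 1, 1, 1, 1, 1, 1, 1, 1, 1) = 560

Hook-length formula: f^λ = n! / Π hook(c), product over all cells c of the Young diagram. For λ = (3, 2, 1, 1, 1, 1, 1, 1, 1, 1, 1), n = 14 boxes. Hook lengths by row (left-to-right, top-to-bottom): [13, 3, 1]; [11, 1]; [9]; [8]; [7]; [6]; [5]; [4]; [3]; [2]; [1]. Product of hooks = 155675520. So f^λ = 14! / 155675520 = 87178291200 / 155675520 = 560.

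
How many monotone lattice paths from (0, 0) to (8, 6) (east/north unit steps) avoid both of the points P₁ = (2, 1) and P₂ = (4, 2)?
Number of paths = 1197

Inclusion–exclusion. Total paths: C(14, 8) = 3003. Through P₁: C(3, 2)·C(11, 6) = 1386. Through P₂: C(6, 4)·C(8, 4) = 1050. Since P₁ is strictly southwest of P₂, a monotone path through both must visit P₁ then P₂; paths through both = C(3, 2)·C(3, 2)·C(8, 4) = 630. Avoid both = 3003 − 1386 − 1050 + 630 = 1197.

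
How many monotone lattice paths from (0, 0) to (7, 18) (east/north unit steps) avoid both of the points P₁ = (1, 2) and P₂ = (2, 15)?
Number of paths = 251597

Inclusion–exclusion. Total paths: C(25, 7) = 480700. Through P₁: C(3, 1)·C(22, 6) = 223839. Through P₂: C(17, 2)·C(8, 5) = 7616. Since P₁ is strictly southwest of P₂, a monotone path through both must visit P₁ then P₂; paths through both = C(3, 1)·C(14, 1)·C(8, 5) = 2352. Avoid both = 480700 − 223839 − 7616 + 2352 = 251597.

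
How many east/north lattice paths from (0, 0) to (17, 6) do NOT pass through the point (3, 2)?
Number of paths = 70347

Total paths from (0, 0) to (17, 6): C(23, 17) = 100947. Paths through (3, 2): (paths (0, 0) → (3, 2)) × (paths (3, 2) → (17, 6)) = C(5, 3) · C(18, 14) = 10 · 3060 = 30600. Avoidance count = 100947 − 30600 = 70347.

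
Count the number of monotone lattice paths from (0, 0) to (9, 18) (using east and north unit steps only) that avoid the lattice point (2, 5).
Number of paths = 3058905

Total paths from (0, 0) to (9, 18): C(27, 9) = 4686825. Paths through (2, 5): (paths (0, 0) → (2, 5)) × (paths (2, 5) → (9, 18)) = C(7, 2) · C(20, 7) = 21 · 77520 = 1627920. Avoidance count = 4686825 − 1627920 = 3058905.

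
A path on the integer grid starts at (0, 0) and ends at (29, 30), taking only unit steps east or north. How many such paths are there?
Number of paths = 59132290782430712

A monotone lattice path from (0, 0) to (29, 30) consists of 29 east steps and 30 north steps in some order, so it is determined by which 29 of the 59 steps are east. The count is C(59, 29) = 59132290782430712.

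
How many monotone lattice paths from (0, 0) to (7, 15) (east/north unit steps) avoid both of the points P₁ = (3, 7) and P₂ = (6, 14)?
Number of paths = 62424

Inclusion–exclusion. Total paths: C(22, 7) = 170544. Through P₁: C(10, 3)·C(12, 4) = 59400. Through P₂: C(20, 6)·C(2, 1) = 77520. Since P₁ is strictly southwest of P₂, a monotone path through both must visit P₁ then P₂; paths through both = C(10, 3)·C(10, 3)·C(2, 1) = 28800. Avoid both = 170544 − 59400 − 77520 + 28800 = 62424.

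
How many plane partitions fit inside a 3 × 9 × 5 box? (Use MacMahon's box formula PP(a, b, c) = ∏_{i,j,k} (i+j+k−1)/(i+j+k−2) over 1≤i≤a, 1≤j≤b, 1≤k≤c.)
PP(3, 9, 5) = 208416208

Evaluate the triple product over i = 1..3, j = 1..9, k = 1..5. The factors are (2/1) · (3/2) · (4/3) · (5/4) · (6/5) · (3/2) · (4/3) · (5/4) · … (135 factors total). The numerators and denominators telescope so the product is an integer; carrying out the multiplication exactly gives PP(3, 9, 5) = 208416208.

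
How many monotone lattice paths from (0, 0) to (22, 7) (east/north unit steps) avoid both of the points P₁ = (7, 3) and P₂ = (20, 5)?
Number of paths = 852480

Inclusion–exclusion. Total paths: C(29, 22) = 1560780. Through P₁: C(10, 7)·C(19, 15) = 465120. Through P₂: C(25, 20)·C(4, 2) = 318780. Since P₁ is strictly southwest of P₂, a monotone path through both must visit P₁ then P₂; paths through both = C(10, 7)·C(15, 13)·C(4, 2) = 75600. Avoid both = 1560780 − 465120 − 318780 + 75600 = 852480.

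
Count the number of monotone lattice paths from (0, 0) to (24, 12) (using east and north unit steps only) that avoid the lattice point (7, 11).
Number of paths = 1251104868

Total paths from (0, 0) to (24, 12): C(36, 24) = 1251677700. Paths through (7, 11): (paths (0, 0) → (7, 11)) × (paths (7, 11) → (24, 12)) = C(18, 7) · C(18, 17) = 31824 · 18 = 572832. Avoidance count = 1251677700 − 572832 = 1251104868.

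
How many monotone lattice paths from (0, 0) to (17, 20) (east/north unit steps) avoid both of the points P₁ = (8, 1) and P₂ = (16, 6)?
Number of paths = 15842261160

Inclusion–exclusion. Total paths: C(37, 17) = 15905368710. Through P₁: C(9, 8)·C(28, 9) = 62162100. Through P₂: C(22, 16)·C(15, 1) = 1119195. Since P₁ is strictly southwest of P₂, a monotone path through both must visit P₁ then P₂; paths through both = C(9, 8)·C(13, 8)·C(15, 1) = 173745. Avoid both = 15905368710 − 62162100 − 1119195 + 173745 = 15842261160.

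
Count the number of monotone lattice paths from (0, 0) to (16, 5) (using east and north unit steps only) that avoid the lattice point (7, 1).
Number of paths = 14629

Total paths from (0, 0) to (16, 5): C(21, 16) = 20349. Paths through (7, 1): (paths (0, 0) → (7, 1)) × (paths (7, 1) → (16, 5)) = C(8, 7) · C(13, 9) = 8 · 715 = 5720. Avoidance count = 20349 − 5720 = 14629.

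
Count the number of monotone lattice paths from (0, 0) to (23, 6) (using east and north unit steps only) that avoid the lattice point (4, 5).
Number of paths = 472500

Total paths from (0, 0) to (23, 6): C(29, 23) = 475020. Paths through (4, 5): (paths (0, 0) → (4, 5)) × (paths (4, 5) → (23, 6)) = C(9, 4) · C(20, 19) = 126 · 20 = 2520. Avoidance count = 475020 − 2520 = 472500.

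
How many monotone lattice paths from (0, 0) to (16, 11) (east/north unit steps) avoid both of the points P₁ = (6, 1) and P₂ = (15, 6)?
Number of paths = 11503103

Inclusion–exclusion. Total paths: C(27, 16) = 13037895. Through P₁: C(7, 6)·C(20, 10) = 1293292. Through P₂: C(21, 15)·C(6, 1) = 325584. Since P₁ is strictly southwest of P₂, a monotone path through both must visit P₁ then P₂; paths through both = C(7, 6)·C(14, 9)·C(6, 1) = 84084. Avoid both = 13037895 − 1293292 − 325584 + 84084 = 11503103.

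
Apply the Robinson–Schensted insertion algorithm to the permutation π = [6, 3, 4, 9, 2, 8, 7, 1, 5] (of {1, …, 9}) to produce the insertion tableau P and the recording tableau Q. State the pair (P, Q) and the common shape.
P = [1, 4, 5] / [2, 7] / [3, 8] / [6, 9];  Q = [1, 3, 4] / [2, 6] / [5, 7] / [8, 9];  common shape = (3, 2, 2, 2)

Row-insert the values π_1, π_2, … into P one at a time, bumping the leftmost entry strictly greater than the inserted value down to the next row. The recording tableau Q records, in position (i, j), the step at which that cell was added to P.
  Insert 6 (step 1): P = [6];  Q = [1]
  Insert 3 (step 2): P = [3] / [6];  Q = [1] / [2]
  Insert 4 (step 3): P = [3, 4] / [6];  Q = [1, 3] / [2]
  Insert 9 (step 4): P = [3, 4, 9] / [6];  Q = [1, 3, 4] / [2]
  Insert 2 (step 5): P = [2, 4, 9] / [3] / [6];  Q = [1, 3, 4] / [2] / [5]
  Insert 8 (step 6): P = [2, 4, 8] / [3, 9] / [6];  Q = [1, 3, 4] / [2, 6] / [5]
  Insert 7 (step 7): P = [2, 4, 7] / [3, 8] / [6, 9];  Q = [1, 3, 4] / [2, 6] / [5, 7]
  Insert 1 (step 8): P = [1, 4, 7] / [2, 8] / [3, 9] / [6];  Q = [1, 3, 4] / [2, 6] / [5, 7] / [8]
  Insert 5 (step 9): P = [1, 4, 5] / [2, 7] / [3, 8] / [6, 9];  Q = [1, 3, 4] / [2, 6] / [5, 7] / [8, 9]
Final shape: (3, 2, 2, 2).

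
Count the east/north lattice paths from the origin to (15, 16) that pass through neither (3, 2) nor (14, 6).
Number of paths = 203686985

Inclusion–exclusion. Total paths: C(31, 15) = 300540195. Through P₁: C(5, 3)·C(26, 12) = 96577000. Through P₂: C(20, 14)·C(11, 1) = 426360. Since P₁ is strictly southwest of P₂, a monotone path through both must visit P₁ then P₂; paths through both = C(5, 3)·C(15, 11)·C(11, 1) = 150150. Avoid both = 300540195 − 96577000 − 426360 + 150150 = 203686985.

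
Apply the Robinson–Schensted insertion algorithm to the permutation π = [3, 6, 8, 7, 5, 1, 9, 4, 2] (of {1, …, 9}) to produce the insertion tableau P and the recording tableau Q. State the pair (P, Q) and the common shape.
P = [1, 2, 7, 9] / [3, 4] / [5] / [6] / [8];  Q = [1, 2, 3, 7] / [4, 8] / [5] / [6] / [9];  common shape = (4, 2, 1, 1, 1)

Row-insert the values π_1, π_2, … into P one at a time, bumping the leftmost entry strictly greater than the inserted value down to the next row. The recording tableau Q records, in position (i, j), the step at which that cell was added to P.
  Insert 3 (step 1): P = [3];  Q = [1]
  Insert 6 (step 2): P = [3, 6];  Q = [1, 2]
  Insert 8 (step 3): P = [3, 6, 8];  Q = [1, 2, 3]
  Insert 7 (step 4): P = [3, 6, 7] / [8];  Q = [1, 2, 3] / [4]
  Insert 5 (step 5): P = [3, 5, 7] / [6] / [8];  Q = [1, 2, 3] / [4] / [5]
  Insert 1 (step 6): P = [1, 5, 7] / [3] / [6] / [8];  Q = [1, 2, 3] / [4] / [5] / [6]
  Insert 9 (step 7): P = [1, 5, 7, 9] / [3] / [6] / [8];  Q = [1, 2, 3, 7] / [4] / [5] / [6]
  Insert 4 (step 8): P = [1, 4, 7, 9] / [3, 5] / [6] / [8];  Q = [1, 2, 3, 7] / [4, 8] / [5] / [6]
  Insert 2 (step 9): P = [1, 2, 7, 9] / [3, 4] / [5] / [6] / [8];  Q = [1, 2, 3, 7] / [4, 8] / [5] / [6] / [9]
Final shape: (4, 2, 1, 1, 1).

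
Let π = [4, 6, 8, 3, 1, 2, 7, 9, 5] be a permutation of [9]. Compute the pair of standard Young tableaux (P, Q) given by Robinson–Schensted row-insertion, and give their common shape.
P = [1, 2, 5, 9] / [3, 6, 7] / [4, 8];  Q = [1, 2, 3, 8] / [4, 6, 7] / [5, 9];  common shape = (4, 3, 2)

Row-insert the values π_1, π_2, … into P one at a time, bumping the leftmost entry strictly greater than the inserted value down to the next row. The recording tableau Q records, in position (i, j), the step at which that cell was added to P.
  Insert 4 (step 1): P = [4];  Q = [1]
  Insert 6 (step 2): P = [4, 6];  Q = [1, 2]
  Insert 8 (step 3): P = [4, 6, 8];  Q = [1, 2, 3]
  Insert 3 (step 4): P = [3, 6, 8] / [4];  Q = [1, 2, 3] / [4]
  Insert 1 (step 5): P = [1, 6, 8] / [3] / [4];  Q = [1, 2, 3] / [4] / [5]
  Insert 2 (step 6): P = [1, 2, 8] / [3, 6] / [4];  Q = [1, 2, 3] / [4, 6] / [5]
  Insert 7 (step 7): P = [1, 2, 7] / [3, 6, 8] / [4];  Q = [1, 2, 3] / [4, 6, 7] / [5]
  Insert 9 (step 8): P = [1, 2, 7, 9] / [3, 6, 8] / [4];  Q = [1, 2, 3, 8] / [4, 6, 7] / [5]
  Insert 5 (step 9): P = [1, 2, 5, 9] / [3, 6, 7] / [4, 8];  Q = [1, 2, 3, 8] / [4, 6, 7] / [5, 9]
Final shape: (4, 3, 2).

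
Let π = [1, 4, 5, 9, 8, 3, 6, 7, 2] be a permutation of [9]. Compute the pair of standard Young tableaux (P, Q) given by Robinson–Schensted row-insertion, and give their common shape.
P = [1, 2, 5, 6, 7] / [3, 8] / [4] / [9];  Q = [1, 2, 3, 4, 8] / [5, 7] / [6] / [9];  common shape = (5, 2, 1, 1)

Row-insert the values π_1, π_2, … into P one at a time, bumping the leftmost entry strictly greater than the inserted value down to the next row. The recording tableau Q records, in position (i, j), the step at which that cell was added to P.
  Insert 1 (step 1): P = [1];  Q = [1]
  Insert 4 (step 2): P = [1, 4];  Q = [1, 2]
  Insert 5 (step 3): P = [1, 4, 5];  Q = [1, 2, 3]
  Insert 9 (step 4): P = [1, 4, 5, 9];  Q = [1, 2, 3, 4]
  Insert 8 (step 5): P = [1, 4, 5, 8] / [9];  Q = [1, 2, 3, 4] / [5]
  Insert 3 (step 6): P = [1, 3, 5, 8] / [4] / [9];  Q = [1, 2, 3, 4] / [5] / [6]
  Insert 6 (step 7): P = [1, 3, 5, 6] / [4, 8] / [9];  Q = [1, 2, 3, 4] / [5, 7] / [6]
  Insert 7 (step 8): P = [1, 3, 5, 6, 7] / [4, 8] / [9];  Q = [1, 2, 3, 4, 8] / [5, 7] / [6]
  Insert 2 (step 9): P = [1, 2, 5, 6, 7] / [3, 8] / [4] / [9];  Q = [1, 2, 3, 4, 8] / [5, 7] / [6] / [9]
Final shape: (5, 2, 1, 1).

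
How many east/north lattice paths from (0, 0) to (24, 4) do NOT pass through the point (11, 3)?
Number of paths = 15379

Total paths from (0, 0) to (24, 4): C(28, 24) = 20475. Paths through (11, 3): (paths (0, 0) → (11, 3)) × (paths (11, 3) → (24, 4)) = C(14, 11) · C(14, 13) = 364 · 14 = 5096. Avoidance count = 20475 − 5096 = 15379.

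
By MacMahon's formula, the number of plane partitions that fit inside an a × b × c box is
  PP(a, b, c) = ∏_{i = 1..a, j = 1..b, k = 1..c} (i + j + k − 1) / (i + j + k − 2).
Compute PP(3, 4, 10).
PP(3, 4, 10) = 33157124

Evaluate the triple product over i = 1..3, j = 1..4, k = 1..10. The factors are (2/1) · (3/2) · (4/3) · (5/4) · (6/5) · (7/6) · (8/7) · (9/8) · … (120 factors total). The numerators and denominators telescope so the product is an integer; carrying out the multiplication exactly gives PP(3, 4, 10) = 33157124.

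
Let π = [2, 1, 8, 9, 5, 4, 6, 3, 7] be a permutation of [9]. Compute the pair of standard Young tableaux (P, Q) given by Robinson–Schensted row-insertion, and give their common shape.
P = [1, 3, 6, 7] / [2, 4, 9] / [5] / [8];  Q = [1, 3, 4, 9] / [2, 5, 7] / [6] / [8];  common shape = (4, 3, 1, 1)

Row-insert the values π_1, π_2, … into P one at a time, bumping the leftmost entry strictly greater than the inserted value down to the next row. The recording tableau Q records, in position (i, j), the step at which that cell was added to P.
  Insert 2 (step 1): P = [2];  Q = [1]
  Insert 1 (step 2): P = [1] / [2];  Q = [1] / [2]
  Insert 8 (step 3): P = [1, 8] / [2];  Q = [1, 3] / [2]
  Insert 9 (step 4): P = [1, 8, 9] / [2];  Q = [1, 3, 4] / [2]
  Insert 5 (step 5): P = [1, 5, 9] / [2, 8];  Q = [1, 3, 4] / [2, 5]
  Insert 4 (step 6): P = [1, 4, 9] / [2, 5] / [8];  Q = [1, 3, 4] / [2, 5] / [6]
  Insert 6 (step 7): P = [1, 4, 6] / [2, 5, 9] / [8];  Q = [1, 3, 4] / [2, 5, 7] / [6]
  Insert 3 (step 8): P = [1, 3, 6] / [2, 4, 9] / [5] / [8];  Q = [1, 3, 4] / [2, 5, 7] / [6] / [8]
  Insert 7 (step 9): P = [1, 3, 6, 7] / [2, 4, 9] / [5] / [8];  Q = [1, 3, 4, 9] / [2, 5, 7] / [6] / [8]
Final shape: (4, 3, 1, 1).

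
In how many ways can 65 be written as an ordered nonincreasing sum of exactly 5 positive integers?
p(65, 5 parts) = 7166

Partitions of n into exactly k parts are in bijection with partitions of n − k into at most k parts (subtract 1 from each part). So p(65, exactly 5) = p(60, parts ≤ 5). Computing via the recurrence p(m, j) = p(m, j−1) + p(m−j, j) gives 7166.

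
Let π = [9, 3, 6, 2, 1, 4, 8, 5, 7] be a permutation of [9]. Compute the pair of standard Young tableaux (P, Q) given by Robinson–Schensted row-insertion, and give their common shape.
P = [1, 4, 5, 7] / [2, 6, 8] / [3] / [9];  Q = [1, 3, 7, 9] / [2, 6, 8] / [4] / [5];  common shape = (4, 3, 1, 1)

Row-insert the values π_1, π_2, … into P one at a time, bumping the leftmost entry strictly greater than the inserted value down to the next row. The recording tableau Q records, in position (i, j), the step at which that cell was added to P.
  Insert 9 (step 1): P = [9];  Q = [1]
  Insert 3 (step 2): P = [3] / [9];  Q = [1] / [2]
  Insert 6 (step 3): P = [3, 6] / [9];  Q = [1, 3] / [2]
  Insert 2 (step 4): P = [2, 6] / [3] / [9];  Q = [1, 3] / [2] / [4]
  Insert 1 (step 5): P = [1, 6] / [2] / [3] / [9];  Q = [1, 3] / [2] / [4] / [5]
  Insert 4 (step 6): P = [1, 4] / [2, 6] / [3] / [9];  Q = [1, 3] / [2, 6] / [4] / [5]
  Insert 8 (step 7): P = [1, 4, 8] / [2, 6] / [3] / [9];  Q = [1, 3, 7] / [2, 6] / [4] / [5]
  Insert 5 (step 8): P = [1, 4, 5] / [2, 6, 8] / [3] / [9];  Q = [1, 3, 7] / [2, 6, 8] / [4] / [5]
  Insert 7 (step 9): P = [1, 4, 5, 7] / [2, 6, 8] / [3] / [9];  Q = [1, 3, 7, 9] / [2, 6, 8] / [4] / [5]
Final shape: (4, 3, 1, 1).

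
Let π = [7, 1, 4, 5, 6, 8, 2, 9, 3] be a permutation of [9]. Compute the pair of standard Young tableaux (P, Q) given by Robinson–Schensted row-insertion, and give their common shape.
P = [1, 2, 3, 6, 8, 9] / [4, 5] / [7];  Q = [1, 3, 4, 5, 6, 8] / [2, 9] / [7];  common shape = (6, 2, 1)

Row-insert the values π_1, π_2, … into P one at a time, bumping the leftmost entry strictly greater than the inserted value down to the next row. The recording tableau Q records, in position (i, j), the step at which that cell was added to P.
  Insert 7 (step 1): P = [7];  Q = [1]
  Insert 1 (step 2): P = [1] / [7];  Q = [1] / [2]
  Insert 4 (step 3): P = [1, 4] / [7];  Q = [1, 3] / [2]
  Insert 5 (step 4): P = [1, 4, 5] / [7];  Q = [1, 3, 4] / [2]
  Insert 6 (step 5): P = [1, 4, 5, 6] / [7];  Q = [1, 3, 4, 5] / [2]
  Insert 8 (step 6): P = [1, 4, 5, 6, 8] / [7];  Q = [1, 3, 4, 5, 6] / [2]
  Insert 2 (step 7): P = [1, 2, 5, 6, 8] / [4] / [7];  Q = [1, 3, 4, 5, 6] / [2] / [7]
  Insert 9 (step 8): P = [1, 2, 5, 6, 8, 9] / [4] / [7];  Q = [1, 3, 4, 5, 6, 8] / [2] / [7]
  Insert 3 (step 9): P = [1, 2, 3, 6, 8, 9] / [4, 5] / [7];  Q = [1, 3, 4, 5, 6, 8] / [2, 9] / [7]
Final shape: (6, 2, 1).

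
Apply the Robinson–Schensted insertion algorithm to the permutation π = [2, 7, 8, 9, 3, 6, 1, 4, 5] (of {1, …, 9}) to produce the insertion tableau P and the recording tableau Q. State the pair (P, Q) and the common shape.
P = [1, 3, 4, 5] / [2, 6, 9] / [7, 8];  Q = [1, 2, 3, 4] / [5, 6, 9] / [7, 8];  common shape = (4, 3, 2)

Row-insert the values π_1, π_2, … into P one at a time, bumping the leftmost entry strictly greater than the inserted value down to the next row. The recording tableau Q records, in position (i, j), the step at which that cell was added to P.
  Insert 2 (step 1): P = [2];  Q = [1]
  Insert 7 (step 2): P = [2, 7];  Q = [1, 2]
  Insert 8 (step 3): P = [2, 7, 8];  Q = [1, 2, 3]
  Insert 9 (step 4): P = [2, 7, 8, 9];  Q = [1, 2, 3, 4]
  Insert 3 (step 5): P = [2, 3, 8, 9] / [7];  Q = [1, 2, 3, 4] / [5]
  Insert 6 (step 6): P = [2, 3, 6, 9] / [7, 8];  Q = [1, 2, 3, 4] / [5, 6]
  Insert 1 (step 7): P = [1, 3, 6, 9] / [2, 8] / [7];  Q = [1, 2, 3, 4] / [5, 6] / [7]
  Insert 4 (step 8): P = [1, 3, 4, 9] / [2, 6] / [7, 8];  Q = [1, 2, 3, 4] / [5, 6] / [7, 8]
  Insert 5 (step 9): P = [1, 3, 4, 5] / [2, 6, 9] / [7, 8];  Q = [1, 2, 3, 4] / [5, 6, 9] / [7, 8]
Final shape: (4, 3, 2).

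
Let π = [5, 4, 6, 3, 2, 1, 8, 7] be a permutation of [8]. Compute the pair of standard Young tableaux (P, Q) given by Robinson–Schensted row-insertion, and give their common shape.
P = [1, 6, 7] / [2, 8] / [3] / [4] / [5];  Q = [1, 3, 7] / [2, 8] / [4] / [5] / [6];  common shape = (3, 2, 1, 1, 1)

Row-insert the values π_1, π_2, … into P one at a time, bumping the leftmost entry strictly greater than the inserted value down to the next row. The recording tableau Q records, in position (i, j), the step at which that cell was added to P.
  Insert 5 (step 1): P = [5];  Q = [1]
  Insert 4 (step 2): P = [4] / [5];  Q = [1] / [2]
  Insert 6 (step 3): P = [4, 6] / [5];  Q = [1, 3] / [2]
  Insert 3 (step 4): P = [3, 6] / [4] / [5];  Q = [1, 3] / [2] / [4]
  Insert 2 (step 5): P = [2, 6] / [3] / [4] / [5];  Q = [1, 3] / [2] / [4] / [5]
  Insert 1 (step 6): P = [1, 6] / [2] / [3] / [4] / [5];  Q = [1, 3] / [2] / [4] / [5] / [6]
  Insert 8 (step 7): P = [1, 6, 8] / [2] / [3] / [4] / [5];  Q = [1, 3, 7] / [2] / [4] / [5] / [6]
  Insert 7 (step 8): P = [1, 6, 7] / [2, 8] / [3] / [4] / [5];  Q = [1, 3, 7] / [2, 8] / [4] / [5] / [6]
Final shape: (3, 2, 1, 1, 1).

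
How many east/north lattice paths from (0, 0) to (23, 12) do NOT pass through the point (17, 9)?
Number of paths = 571989600

Total paths from (0, 0) to (23, 12): C(35, 23) = 834451800. Paths through (17, 9): (paths (0, 0) → (17, 9)) × (paths (17, 9) → (23, 12)) = C(26, 17) · C(9, 6) = 3124550 · 84 = 262462200. Avoidance count = 834451800 − 262462200 = 571989600.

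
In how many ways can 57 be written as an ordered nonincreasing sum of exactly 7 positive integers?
p(57, 7 parts) = 18138

Partitions of n into exactly k parts are in bijection with partitions of n − k into at most k parts (subtract 1 from each part). So p(57, exactly 7) = p(50, parts ≤ 7). Computing via the recurrence p(m, j) = p(m, j−1) + p(m−j, j) gives 18138.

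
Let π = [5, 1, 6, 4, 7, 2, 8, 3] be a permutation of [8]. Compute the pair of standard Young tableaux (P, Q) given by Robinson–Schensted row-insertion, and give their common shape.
P = [1, 2, 3, 8] / [4, 6, 7] / [5];  Q = [1, 3, 5, 7] / [2, 4, 8] / [6];  common shape = (4, 3, 1)

Row-insert the values π_1, π_2, … into P one at a time, bumping the leftmost entry strictly greater than the inserted value down to the next row. The recording tableau Q records, in position (i, j), the step at which that cell was added to P.
  Insert 5 (step 1): P = [5];  Q = [1]
  Insert 1 (step 2): P = [1] / [5];  Q = [1] / [2]
  Insert 6 (step 3): P = [1, 6] / [5];  Q = [1, 3] / [2]
  Insert 4 (step 4): P = [1, 4] / [5, 6];  Q = [1, 3] / [2, 4]
  Insert 7 (step 5): P = [1, 4, 7] / [5, 6];  Q = [1, 3, 5] / [2, 4]
  Insert 2 (step 6): P = [1, 2, 7] / [4, 6] / [5];  Q = [1, 3, 5] / [2, 4] / [6]
  Insert 8 (step 7): P = [1, 2, 7, 8] / [4, 6] / [5];  Q = [1, 3, 5, 7] / [2, 4] / [6]
  Insert 3 (step 8): P = [1, 2, 3, 8] / [4, 6, 7] / [5];  Q = [1, 3, 5, 7] / [2, 4, 8] / [6]
Final shape: (4, 3, 1).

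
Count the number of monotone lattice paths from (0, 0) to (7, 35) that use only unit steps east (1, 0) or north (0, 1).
Number of paths = 26978328

A monotone lattice path from (0, 0) to (7, 35) consists of 7 east steps and 35 north steps in some order, so it is determined by which 7 of the 42 steps are east. The count is C(42, 7) = 26978328.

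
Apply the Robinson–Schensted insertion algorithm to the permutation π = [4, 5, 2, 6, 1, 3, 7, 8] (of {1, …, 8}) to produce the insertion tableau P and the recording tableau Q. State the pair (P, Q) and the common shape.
P = [1, 3, 6, 7, 8] / [2, 5] / [4];  Q = [1, 2, 4, 7, 8] / [3, 6] / [5];  common shape = (5, 2, 1)

Row-insert the values π_1, π_2, … into P one at a time, bumping the leftmost entry strictly greater than the inserted value down to the next row. The recording tableau Q records, in position (i, j), the step at which that cell was added to P.
  Insert 4 (step 1): P = [4];  Q = [1]
  Insert 5 (step 2): P = [4, 5];  Q = [1, 2]
  Insert 2 (step 3): P = [2, 5] / [4];  Q = [1, 2] / [3]
  Insert 6 (step 4): P = [2, 5, 6] / [4];  Q = [1, 2, 4] / [3]
  Insert 1 (step 5): P = [1, 5, 6] / [2] / [4];  Q = [1, 2, 4] / [3] / [5]
  Insert 3 (step 6): P = [1, 3, 6] / [2, 5] / [4];  Q = [1, 2, 4] / [3, 6] / [5]
  Insert 7 (step 7): P = [1, 3, 6, 7] / [2, 5] / [4];  Q = [1, 2, 4, 7] / [3, 6] / [5]
  Insert 8 (step 8): P = [1, 3, 6, 7, 8] / [2, 5] / [4];  Q = [1, 2, 4, 7, 8] / [3, 6] / [5]
Final shape: (5, 2, 1).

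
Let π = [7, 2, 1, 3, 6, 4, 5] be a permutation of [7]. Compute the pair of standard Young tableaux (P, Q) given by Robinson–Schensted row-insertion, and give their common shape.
P = [1, 3, 4, 5] / [2, 6] / [7];  Q = [1, 4, 5, 7] / [2, 6] / [3];  common shape = (4, 2, 1)

Row-insert the values π_1, π_2, … into P one at a time, bumping the leftmost entry strictly greater than the inserted value down to the next row. The recording tableau Q records, in position (i, j), the step at which that cell was added to P.
  Insert 7 (step 1): P = [7];  Q = [1]
  Insert 2 (step 2): P = [2] / [7];  Q = [1] / [2]
  Insert 1 (step 3): P = [1] / [2] / [7];  Q = [1] / [2] / [3]
  Insert 3 (step 4): P = [1, 3] / [2] / [7];  Q = [1, 4] / [2] / [3]
  Insert 6 (step 5): P = [1, 3, 6] / [2] / [7];  Q = [1, 4, 5] / [2] / [3]
  Insert 4 (step 6): P = [1, 3, 4] / [2, 6] / [7];  Q = [1, 4, 5] / [2, 6] / [3]
  Insert 5 (step 7): P = [1, 3, 4, 5] / [2, 6] / [7];  Q = [1, 4, 5, 7] / [2, 6] / [3]
Final shape: (4, 2, 1).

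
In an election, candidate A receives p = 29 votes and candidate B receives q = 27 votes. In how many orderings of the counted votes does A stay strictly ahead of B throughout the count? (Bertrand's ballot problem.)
Strict-lead orderings = 263747951750360

Total orderings of the 56 votes with 29 for A: C(56, 29) = 7384942649010080. By the Bertrand ballot formula (Cycle Lemma / reflection principle), the number of orderings in which A is strictly ahead of B throughout is (p − q)/(p + q) · C(p + q, p) = (29 − 27)/(29 + 27) · 7384942649010080 = 263747951750360.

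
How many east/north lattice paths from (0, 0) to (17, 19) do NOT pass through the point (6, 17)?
Number of paths = 8589622734

Total paths from (0, 0) to (17, 19): C(36, 17) = 8597496600. Paths through (6, 17): (paths (0, 0) → (6, 17)) × (paths (6, 17) → (17, 19)) = C(23, 6) · C(13, 11) = 100947 · 78 = 7873866. Avoidance count = 8597496600 − 7873866 = 8589622734.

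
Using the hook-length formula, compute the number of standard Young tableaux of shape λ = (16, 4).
# SYT of shape (16, 4) = 3705

Hook-length formula: f^λ = n! / Π hook(c), product over all cells c of the Young diagram. For λ = (16, 4), n = 20 boxes. Hook lengths by row (left-to-right, top-to-bottom): [17, 16, 15, 14, 12, 11, 10, 9, 8, 7, 6, 5, 4, 3, 2, 1]; [4, 3, 2, 1]. Product of hooks = 656653713408000. So f^λ = 20! / 656653713408000 = 2432902008176640000 / 656653713408000 = 3705.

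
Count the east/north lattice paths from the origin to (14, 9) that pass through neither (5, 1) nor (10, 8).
Number of paths = 476300

Inclusion–exclusion. Total paths: C(23, 14) = 817190. Through P₁: C(6, 5)·C(17, 9) = 145860. Through P₂: C(18, 10)·C(5, 4) = 218790. Since P₁ is strictly southwest of P₂, a monotone path through both must visit P₁ then P₂; paths through both = C(6, 5)·C(12, 5)·C(5, 4) = 23760. Avoid both = 817190 − 145860 − 218790 + 23760 = 476300.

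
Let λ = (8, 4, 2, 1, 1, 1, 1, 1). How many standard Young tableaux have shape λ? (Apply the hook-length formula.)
# SYT of shape (8, 4, 2, 1, 1, 1, 1, 1) = 13302432

Hook-length formula: f^λ = n! / Π hook(c), product over all cells c of the Young diagram. For λ = (8, 4, 2, 1, 1, 1, 1, 1), n = 19 boxes. Hook lengths by row (left-to-right, top-to-bottom): [15, 9, 7, 6, 4, 3, 2, 1]; [10, 4, 2, 1]; [7, 1]; [5]; [4]; [3]; [2]; [1]. Product of hooks = 9144576000. So f^λ = 19! / 9144576000 = 121645100408832000 / 9144576000 = 13302432.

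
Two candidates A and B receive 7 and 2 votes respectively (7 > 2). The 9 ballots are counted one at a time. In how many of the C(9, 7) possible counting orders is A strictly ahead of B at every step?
Strict-lead orderings = 20

Total orderings of the 9 votes with 7 for A: C(9, 7) = 36. By the Bertrand ballot formula (Cycle Lemma / reflection principle), the number of orderings in which A is strictly ahead of B throughout is (p − q)/(p + q) · C(p + q, p) = (7 − 2)/(7 + 2) · 36 = 20.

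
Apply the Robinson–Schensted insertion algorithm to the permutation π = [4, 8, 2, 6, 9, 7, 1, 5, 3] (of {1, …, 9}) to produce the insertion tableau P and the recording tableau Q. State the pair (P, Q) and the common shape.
P = [1, 3, 7] / [2, 5, 9] / [4, 6] / [8];  Q = [1, 2, 5] / [3, 4, 6] / [7, 8] / [9];  common shape = (3, 3, 2, 1)

Row-insert the values π_1, π_2, … into P one at a time, bumping the leftmost entry strictly greater than the inserted value down to the next row. The recording tableau Q records, in position (i, j), the step at which that cell was added to P.
  Insert 4 (step 1): P = [4];  Q = [1]
  Insert 8 (step 2): P = [4, 8];  Q = [1, 2]
  Insert 2 (step 3): P = [2, 8] / [4];  Q = [1, 2] / [3]
  Insert 6 (step 4): P = [2, 6] / [4, 8];  Q = [1, 2] / [3, 4]
  Insert 9 (step 5): P = [2, 6, 9] / [4, 8];  Q = [1, 2, 5] / [3, 4]
  Insert 7 (step 6): P = [2, 6, 7] / [4, 8, 9];  Q = [1, 2, 5] / [3, 4, 6]
  Insert 1 (step 7): P = [1, 6, 7] / [2, 8, 9] / [4];  Q = [1, 2, 5] / [3, 4, 6] / [7]
  Insert 5 (step 8): P = [1, 5, 7] / [2, 6, 9] / [4, 8];  Q = [1, 2, 5] / [3, 4, 6] / [7, 8]
  Insert 3 (step 9): P = [1, 3, 7] / [2, 5, 9] / [4, 6] / [8];  Q = [1, 2, 5] / [3, 4, 6] / [7, 8] / [9]
Final shape: (3, 3, 2, 1).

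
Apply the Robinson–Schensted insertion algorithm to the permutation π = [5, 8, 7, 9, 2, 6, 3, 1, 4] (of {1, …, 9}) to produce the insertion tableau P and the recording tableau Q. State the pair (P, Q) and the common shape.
P = [1, 3, 4] / [2, 6, 9] / [5] / [7] / [8];  Q = [1, 2, 4] / [3, 6, 9] / [5] / [7] / [8];  common shape = (3, 3, 1, 1, 1)

Row-insert the values π_1, π_2, … into P one at a time, bumping the leftmost entry strictly greater than the inserted value down to the next row. The recording tableau Q records, in position (i, j), the step at which that cell was added to P.
  Insert 5 (step 1): P = [5];  Q = [1]
  Insert 8 (step 2): P = [5, 8];  Q = [1, 2]
  Insert 7 (step 3): P = [5, 7] / [8];  Q = [1, 2] / [3]
  Insert 9 (step 4): P = [5, 7, 9] / [8];  Q = [1, 2, 4] / [3]
  Insert 2 (step 5): P = [2, 7, 9] / [5] / [8];  Q = [1, 2, 4] / [3] / [5]
  Insert 6 (step 6): P = [2, 6, 9] / [5, 7] / [8];  Q = [1, 2, 4] / [3, 6] / [5]
  Insert 3 (step 7): P = [2, 3, 9] / [5, 6] / [7] / [8];  Q = [1, 2, 4] / [3, 6] / [5] / [7]
  Insert 1 (step 8): P = [1, 3, 9] / [2, 6] / [5] / [7] / [8];  Q = [1, 2, 4] / [3, 6] / [5] / [7] / [8]
  Insert 4 (step 9): P = [1, 3, 4] / [2, 6, 9] / [5] / [7] / [8];  Q = [1, 2, 4] / [3, 6, 9] / [5] / [7] / [8]
Final shape: (3, 3, 1, 1, 1).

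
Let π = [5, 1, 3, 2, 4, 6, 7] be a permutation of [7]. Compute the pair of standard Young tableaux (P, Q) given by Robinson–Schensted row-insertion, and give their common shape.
P = [1, 2, 4, 6, 7] / [3] / [5];  Q = [1, 3, 5, 6, 7] / [2] / [4];  common shape = (5, 1, 1)

Row-insert the values π_1, π_2, … into P one at a time, bumping the leftmost entry strictly greater than the inserted value down to the next row. The recording tableau Q records, in position (i, j), the step at which that cell was added to P.
  Insert 5 (step 1): P = [5];  Q = [1]
  Insert 1 (step 2): P = [1] / [5];  Q = [1] / [2]
  Insert 3 (step 3): P = [1, 3] / [5];  Q = [1, 3] / [2]
  Insert 2 (step 4): P = [1, 2] / [3] / [5];  Q = [1, 3] / [2] / [4]
  Insert 4 (step 5): P = [1, 2, 4] / [3] / [5];  Q = [1, 3, 5] / [2] / [4]
  Insert 6 (step 6): P = [1, 2, 4, 6] / [3] / [5];  Q = [1, 3, 5, 6] / [2] / [4]
  Insert 7 (step 7): P = [1, 2, 4, 6, 7] / [3] / [5];  Q = [1, 3, 5, 6, 7] / [2] / [4]
Final shape: (5, 1, 1).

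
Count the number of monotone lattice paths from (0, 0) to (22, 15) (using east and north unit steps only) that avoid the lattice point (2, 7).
Number of paths = 9252307980

Total paths from (0, 0) to (22, 15): C(37, 22) = 9364199760. Paths through (2, 7): (paths (0, 0) → (2, 7)) × (paths (2, 7) → (22, 15)) = C(9, 2) · C(28, 20) = 36 · 3108105 = 111891780. Avoidance count = 9364199760 − 111891780 = 9252307980.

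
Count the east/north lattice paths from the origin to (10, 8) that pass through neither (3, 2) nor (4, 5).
Number of paths = 19374

Inclusion–exclusion. Total paths: C(18, 10) = 43758. Through P₁: C(5, 3)·C(13, 7) = 17160. Through P₂: C(9, 4)·C(9, 6) = 10584. Since P₁ is strictly southwest of P₂, a monotone path through both must visit P₁ then P₂; paths through both = C(5, 3)·C(4, 1)·C(9, 6) = 3360. Avoid both = 43758 − 17160 − 10584 + 3360 = 19374.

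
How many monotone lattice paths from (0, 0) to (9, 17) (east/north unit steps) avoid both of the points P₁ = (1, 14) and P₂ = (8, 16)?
Number of paths = 1652213

Inclusion–exclusion. Total paths: C(26, 9) = 3124550. Through P₁: C(15, 1)·C(11, 8) = 2475. Through P₂: C(24, 8)·C(2, 1) = 1470942. Since P₁ is strictly southwest of P₂, a monotone path through both must visit P₁ then P₂; paths through both = C(15, 1)·C(9, 7)·C(2, 1) = 1080. Avoid both = 3124550 − 2475 − 1470942 + 1080 = 1652213.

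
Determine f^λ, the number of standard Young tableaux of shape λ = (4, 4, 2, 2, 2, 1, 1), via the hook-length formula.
# SYT of shape (4, 4, 2, 2, 2, 1, 1) = 320320

Hook-length formula: f^λ = n! / Π hook(c), product over all cells c of the Young diagram. For λ = (4, 4, 2, 2, 2, 1, 1), n = 16 boxes. Hook lengths by row (left-to-right, top-to-bottom): [10, 7, 3, 2]; [9, 6, 2, 1]; [6, 3]; [5, 2]; [4, 1]; [2]; [1]. Product of hooks = 65318400. So f^λ = 16! / 65318400 = 20922789888000 / 65318400 = 320320.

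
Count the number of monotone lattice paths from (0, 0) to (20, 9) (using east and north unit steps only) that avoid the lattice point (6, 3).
Number of paths = 6759165

Total paths from (0, 0) to (20, 9): C(29, 20) = 10015005. Paths through (6, 3): (paths (0, 0) → (6, 3)) × (paths (6, 3) → (20, 9)) = C(9, 6) · C(20, 14) = 84 · 38760 = 3255840. Avoidance count = 10015005 − 3255840 = 6759165.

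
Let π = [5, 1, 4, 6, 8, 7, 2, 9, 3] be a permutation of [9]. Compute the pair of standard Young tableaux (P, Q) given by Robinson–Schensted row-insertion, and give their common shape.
P = [1, 2, 3, 7, 9] / [4, 6] / [5, 8];  Q = [1, 3, 4, 5, 8] / [2, 6] / [7, 9];  common shape = (5, 2, 2)

Row-insert the values π_1, π_2, … into P one at a time, bumping the leftmost entry strictly greater than the inserted value down to the next row. The recording tableau Q records, in position (i, j), the step at which that cell was added to P.
  Insert 5 (step 1): P = [5];  Q = [1]
  Insert 1 (step 2): P = [1] / [5];  Q = [1] / [2]
  Insert 4 (step 3): P = [1, 4] / [5];  Q = [1, 3] / [2]
  Insert 6 (step 4): P = [1, 4, 6] / [5];  Q = [1, 3, 4] / [2]
  Insert 8 (step 5): P = [1, 4, 6, 8] / [5];  Q = [1, 3, 4, 5] / [2]
  Insert 7 (step 6): P = [1, 4, 6, 7] / [5, 8];  Q = [1, 3, 4, 5] / [2, 6]
  Insert 2 (step 7): P = [1, 2, 6, 7] / [4, 8] / [5];  Q = [1, 3, 4, 5] / [2, 6] / [7]
  Insert 9 (step 8): P = [1, 2, 6, 7, 9] / [4, 8] / [5];  Q = [1, 3, 4, 5, 8] / [2, 6] / [7]
  Insert 3 (step 9): P = [1, 2, 3, 7, 9] / [4, 6] / [5, 8];  Q = [1, 3, 4, 5, 8] / [2, 6] / [7, 9]
Final shape: (5, 2, 2).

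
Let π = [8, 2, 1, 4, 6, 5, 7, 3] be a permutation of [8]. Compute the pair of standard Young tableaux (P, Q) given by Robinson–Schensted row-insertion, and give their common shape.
P = [1, 3, 5, 7] / [2, 4] / [6] / [8];  Q = [1, 4, 5, 7] / [2, 6] / [3] / [8];  common shape = (4, 2, 1, 1)

Row-insert the values π_1, π_2, … into P one at a time, bumping the leftmost entry strictly greater than the inserted value down to the next row. The recording tableau Q records, in position (i, j), the step at which that cell was added to P.
  Insert 8 (step 1): P = [8];  Q = [1]
  Insert 2 (step 2): P = [2] / [8];  Q = [1] / [2]
  Insert 1 (step 3): P = [1] / [2] / [8];  Q = [1] / [2] / [3]
  Insert 4 (step 4): P = [1, 4] / [2] / [8];  Q = [1, 4] / [2] / [3]
  Insert 6 (step 5): P = [1, 4, 6] / [2] / [8];  Q = [1, 4, 5] / [2] / [3]
  Insert 5 (step 6): P = [1, 4, 5] / [2, 6] / [8];  Q = [1, 4, 5] / [2, 6] / [3]
  Insert 7 (step 7): P = [1, 4, 5, 7] / [2, 6] / [8];  Q = [1, 4, 5, 7] / [2, 6] / [3]
  Insert 3 (step 8): P = [1, 3, 5, 7] / [2, 4] / [6] / [8];  Q = [1, 4, 5, 7] / [2, 6] / [3] / [8]
Final shape: (4, 2, 1, 1).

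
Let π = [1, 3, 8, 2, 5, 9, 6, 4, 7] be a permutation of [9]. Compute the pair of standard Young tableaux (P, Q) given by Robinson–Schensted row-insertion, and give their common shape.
P = [1, 2, 4, 6, 7] / [3, 5, 9] / [8];  Q = [1, 2, 3, 6, 9] / [4, 5, 7] / [8];  common shape = (5, 3, 1)

Row-insert the values π_1, π_2, … into P one at a time, bumping the leftmost entry strictly greater than the inserted value down to the next row. The recording tableau Q records, in position (i, j), the step at which that cell was added to P.
  Insert 1 (step 1): P = [1];  Q = [1]
  Insert 3 (step 2): P = [1, 3];  Q = [1, 2]
  Insert 8 (step 3): P = [1, 3, 8];  Q = [1, 2, 3]
  Insert 2 (step 4): P = [1, 2, 8] / [3];  Q = [1, 2, 3] / [4]
  Insert 5 (step 5): P = [1, 2, 5] / [3, 8];  Q = [1, 2, 3] / [4, 5]
  Insert 9 (step 6): P = [1, 2, 5, 9] / [3, 8];  Q = [1, 2, 3, 6] / [4, 5]
  Insert 6 (step 7): P = [1, 2, 5, 6] / [3, 8, 9];  Q = [1, 2, 3, 6] / [4, 5, 7]
  Insert 4 (step 8): P = [1, 2, 4, 6] / [3, 5, 9] / [8];  Q = [1, 2, 3, 6] / [4, 5, 7] / [8]
  Insert 7 (step 9): P = [1, 2, 4, 6, 7] / [3, 5, 9] / [8];  Q = [1, 2, 3, 6, 9] / [4, 5, 7] / [8]
Final shape: (5, 3, 1).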